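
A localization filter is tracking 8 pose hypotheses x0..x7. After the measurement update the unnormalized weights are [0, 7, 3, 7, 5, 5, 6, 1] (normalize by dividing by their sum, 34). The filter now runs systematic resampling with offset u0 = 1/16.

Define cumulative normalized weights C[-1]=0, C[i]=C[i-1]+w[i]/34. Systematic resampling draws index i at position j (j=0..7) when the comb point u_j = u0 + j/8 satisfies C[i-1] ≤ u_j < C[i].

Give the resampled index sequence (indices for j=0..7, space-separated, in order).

1 1 3 3 4 5 6 6

C = [0, 7/34, 5/17, 1/2, 11/17, 27/34, 33/34, 1]
j=0: u_0=1/16 ∈ [0, 7/34) → index 1
j=1: u_1=3/16 ∈ [0, 7/34) → index 1
j=2: u_2=5/16 ∈ [5/17, 1/2) → index 3
j=3: u_3=7/16 ∈ [5/17, 1/2) → index 3
j=4: u_4=9/16 ∈ [1/2, 11/17) → index 4
j=5: u_5=11/16 ∈ [11/17, 27/34) → index 5
j=6: u_6=13/16 ∈ [27/34, 33/34) → index 6
j=7: u_7=15/16 ∈ [27/34, 33/34) → index 6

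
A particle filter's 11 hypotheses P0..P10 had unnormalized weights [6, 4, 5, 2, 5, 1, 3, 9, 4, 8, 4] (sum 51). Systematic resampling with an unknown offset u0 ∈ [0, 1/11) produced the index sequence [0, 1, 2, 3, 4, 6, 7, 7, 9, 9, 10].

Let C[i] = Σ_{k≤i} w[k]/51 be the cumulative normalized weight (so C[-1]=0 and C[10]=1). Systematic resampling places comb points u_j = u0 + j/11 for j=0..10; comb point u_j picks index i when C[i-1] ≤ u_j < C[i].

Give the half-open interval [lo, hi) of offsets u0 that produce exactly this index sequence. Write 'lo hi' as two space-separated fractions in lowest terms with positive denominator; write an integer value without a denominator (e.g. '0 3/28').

7/187 28/561

C = [2/17, 10/51, 5/17, 1/3, 22/51, 23/51, 26/51, 35/51, 13/17, 47/51, 1]
j=0 picked index 0: u0 ∈ [0, 2/17)
j=1 picked index 1: u0 ∈ [5/187, 59/561)
j=2 picked index 2: u0 ∈ [8/561, 21/187)
j=3 picked index 3: u0 ∈ [4/187, 2/33)
j=4 picked index 4: u0 ∈ [-1/33, 38/561)
j=5 picked index 6: u0 ∈ [-2/561, 31/561)
j=6 picked index 7: u0 ∈ [-20/561, 79/561)
j=7 picked index 7: u0 ∈ [-71/561, 28/561)
j=8 picked index 9: u0 ∈ [7/187, 109/561)
j=9 picked index 9: u0 ∈ [-10/187, 58/561)
j=10 picked index 10: u0 ∈ [7/561, 1/11)
intersection: [7/187, 28/561)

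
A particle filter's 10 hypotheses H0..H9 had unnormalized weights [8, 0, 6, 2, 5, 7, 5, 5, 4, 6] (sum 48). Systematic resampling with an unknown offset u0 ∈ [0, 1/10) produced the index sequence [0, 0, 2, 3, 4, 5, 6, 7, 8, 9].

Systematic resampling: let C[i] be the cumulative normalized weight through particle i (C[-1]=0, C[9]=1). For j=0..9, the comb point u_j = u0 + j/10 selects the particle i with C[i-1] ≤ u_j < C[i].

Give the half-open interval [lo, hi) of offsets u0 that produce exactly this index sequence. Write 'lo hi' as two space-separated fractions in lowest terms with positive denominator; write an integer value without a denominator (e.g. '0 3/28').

0 1/30

C = [1/6, 1/6, 7/24, 1/3, 7/16, 7/12, 11/16, 19/24, 7/8, 1]
j=0 picked index 0: u0 ∈ [0, 1/6)
j=1 picked index 0: u0 ∈ [-1/10, 1/15)
j=2 picked index 2: u0 ∈ [-1/30, 11/120)
j=3 picked index 3: u0 ∈ [-1/120, 1/30)
j=4 picked index 4: u0 ∈ [-1/15, 3/80)
j=5 picked index 5: u0 ∈ [-1/16, 1/12)
j=6 picked index 6: u0 ∈ [-1/60, 7/80)
j=7 picked index 7: u0 ∈ [-1/80, 11/120)
j=8 picked index 8: u0 ∈ [-1/120, 3/40)
j=9 picked index 9: u0 ∈ [-1/40, 1/10)
intersection: [0, 1/30)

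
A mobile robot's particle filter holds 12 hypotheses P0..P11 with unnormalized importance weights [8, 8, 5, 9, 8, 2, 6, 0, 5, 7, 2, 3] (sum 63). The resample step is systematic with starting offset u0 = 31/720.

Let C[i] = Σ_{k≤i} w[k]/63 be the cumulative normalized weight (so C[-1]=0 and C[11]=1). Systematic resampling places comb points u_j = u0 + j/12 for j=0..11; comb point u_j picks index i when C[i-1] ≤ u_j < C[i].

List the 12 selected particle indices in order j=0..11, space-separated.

C = [8/63, 16/63, 1/3, 10/21, 38/63, 40/63, 46/63, 46/63, 17/21, 58/63, 20/21, 1]
j=0: u_0=31/720 ∈ [0, 8/63) → index 0
j=1: u_1=91/720 ∈ [0, 8/63) → index 0
j=2: u_2=151/720 ∈ [8/63, 16/63) → index 1
j=3: u_3=211/720 ∈ [16/63, 1/3) → index 2
j=4: u_4=271/720 ∈ [1/3, 10/21) → index 3
j=5: u_5=331/720 ∈ [1/3, 10/21) → index 3
j=6: u_6=391/720 ∈ [10/21, 38/63) → index 4
j=7: u_7=451/720 ∈ [38/63, 40/63) → index 5
j=8: u_8=511/720 ∈ [40/63, 46/63) → index 6
j=9: u_9=571/720 ∈ [46/63, 17/21) → index 8
j=10: u_10=631/720 ∈ [17/21, 58/63) → index 9
j=11: u_11=691/720 ∈ [20/21, 1) → index 11

0 0 1 2 3 3 4 5 6 8 9 11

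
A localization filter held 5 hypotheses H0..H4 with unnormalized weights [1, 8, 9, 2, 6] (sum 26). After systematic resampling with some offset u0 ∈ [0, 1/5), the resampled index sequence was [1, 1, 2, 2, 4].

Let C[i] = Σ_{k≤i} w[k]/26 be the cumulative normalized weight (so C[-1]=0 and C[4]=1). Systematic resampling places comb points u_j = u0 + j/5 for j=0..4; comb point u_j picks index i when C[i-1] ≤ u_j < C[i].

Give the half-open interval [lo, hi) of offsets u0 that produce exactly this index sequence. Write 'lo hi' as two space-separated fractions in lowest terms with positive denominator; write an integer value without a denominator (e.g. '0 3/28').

C = [1/26, 9/26, 9/13, 10/13, 1]
j=0 picked index 1: u0 ∈ [1/26, 9/26)
j=1 picked index 1: u0 ∈ [-21/130, 19/130)
j=2 picked index 2: u0 ∈ [-7/130, 19/65)
j=3 picked index 2: u0 ∈ [-33/130, 6/65)
j=4 picked index 4: u0 ∈ [-2/65, 1/5)
intersection: [1/26, 6/65)

1/26 6/65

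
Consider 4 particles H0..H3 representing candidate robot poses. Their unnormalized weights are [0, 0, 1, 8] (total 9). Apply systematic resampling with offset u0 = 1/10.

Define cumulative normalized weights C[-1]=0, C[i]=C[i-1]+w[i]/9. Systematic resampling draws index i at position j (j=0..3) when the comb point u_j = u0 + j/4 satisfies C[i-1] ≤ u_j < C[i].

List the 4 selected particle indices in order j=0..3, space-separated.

2 3 3 3

C = [0, 0, 1/9, 1]
j=0: u_0=1/10 ∈ [0, 1/9) → index 2
j=1: u_1=7/20 ∈ [1/9, 1) → index 3
j=2: u_2=3/5 ∈ [1/9, 1) → index 3
j=3: u_3=17/20 ∈ [1/9, 1) → index 3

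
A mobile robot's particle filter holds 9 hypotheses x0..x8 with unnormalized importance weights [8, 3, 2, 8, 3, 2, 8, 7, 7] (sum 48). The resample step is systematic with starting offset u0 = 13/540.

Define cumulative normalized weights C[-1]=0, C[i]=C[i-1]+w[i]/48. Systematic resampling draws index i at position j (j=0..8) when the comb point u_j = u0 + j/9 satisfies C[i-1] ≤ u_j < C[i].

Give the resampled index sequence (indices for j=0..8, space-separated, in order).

C = [1/6, 11/48, 13/48, 7/16, 1/2, 13/24, 17/24, 41/48, 1]
j=0: u_0=13/540 ∈ [0, 1/6) → index 0
j=1: u_1=73/540 ∈ [0, 1/6) → index 0
j=2: u_2=133/540 ∈ [11/48, 13/48) → index 2
j=3: u_3=193/540 ∈ [13/48, 7/16) → index 3
j=4: u_4=253/540 ∈ [7/16, 1/2) → index 4
j=5: u_5=313/540 ∈ [13/24, 17/24) → index 6
j=6: u_6=373/540 ∈ [13/24, 17/24) → index 6
j=7: u_7=433/540 ∈ [17/24, 41/48) → index 7
j=8: u_8=493/540 ∈ [41/48, 1) → index 8

0 0 2 3 4 6 6 7 8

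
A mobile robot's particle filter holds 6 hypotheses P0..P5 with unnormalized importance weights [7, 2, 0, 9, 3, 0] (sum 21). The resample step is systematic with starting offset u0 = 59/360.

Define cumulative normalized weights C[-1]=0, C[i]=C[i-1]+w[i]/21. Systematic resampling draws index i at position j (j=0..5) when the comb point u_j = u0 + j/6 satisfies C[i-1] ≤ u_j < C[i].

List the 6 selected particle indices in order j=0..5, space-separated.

0 0 3 3 3 4

C = [1/3, 3/7, 3/7, 6/7, 1, 1]
j=0: u_0=59/360 ∈ [0, 1/3) → index 0
j=1: u_1=119/360 ∈ [0, 1/3) → index 0
j=2: u_2=179/360 ∈ [3/7, 6/7) → index 3
j=3: u_3=239/360 ∈ [3/7, 6/7) → index 3
j=4: u_4=299/360 ∈ [3/7, 6/7) → index 3
j=5: u_5=359/360 ∈ [6/7, 1) → index 4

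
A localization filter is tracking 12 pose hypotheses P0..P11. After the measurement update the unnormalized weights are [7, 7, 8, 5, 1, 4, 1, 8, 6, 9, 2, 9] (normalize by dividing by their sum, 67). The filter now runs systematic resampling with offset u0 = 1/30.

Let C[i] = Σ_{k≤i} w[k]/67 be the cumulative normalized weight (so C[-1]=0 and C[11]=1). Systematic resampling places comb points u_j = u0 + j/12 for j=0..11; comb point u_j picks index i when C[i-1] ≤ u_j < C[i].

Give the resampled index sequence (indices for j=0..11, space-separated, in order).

C = [7/67, 14/67, 22/67, 27/67, 28/67, 32/67, 33/67, 41/67, 47/67, 56/67, 58/67, 1]
j=0: u_0=1/30 ∈ [0, 7/67) → index 0
j=1: u_1=7/60 ∈ [7/67, 14/67) → index 1
j=2: u_2=1/5 ∈ [7/67, 14/67) → index 1
j=3: u_3=17/60 ∈ [14/67, 22/67) → index 2
j=4: u_4=11/30 ∈ [22/67, 27/67) → index 3
j=5: u_5=9/20 ∈ [28/67, 32/67) → index 5
j=6: u_6=8/15 ∈ [33/67, 41/67) → index 7
j=7: u_7=37/60 ∈ [41/67, 47/67) → index 8
j=8: u_8=7/10 ∈ [41/67, 47/67) → index 8
j=9: u_9=47/60 ∈ [47/67, 56/67) → index 9
j=10: u_10=13/15 ∈ [58/67, 1) → index 11
j=11: u_11=19/20 ∈ [58/67, 1) → index 11

0 1 1 2 3 5 7 8 8 9 11 11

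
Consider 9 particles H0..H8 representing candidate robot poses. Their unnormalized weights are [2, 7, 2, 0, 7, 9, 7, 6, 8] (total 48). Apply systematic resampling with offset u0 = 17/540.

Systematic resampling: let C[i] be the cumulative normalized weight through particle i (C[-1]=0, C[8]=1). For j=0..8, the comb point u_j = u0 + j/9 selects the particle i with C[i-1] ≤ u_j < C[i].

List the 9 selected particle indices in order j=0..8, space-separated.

C = [1/24, 3/16, 11/48, 11/48, 3/8, 9/16, 17/24, 5/6, 1]
j=0: u_0=17/540 ∈ [0, 1/24) → index 0
j=1: u_1=77/540 ∈ [1/24, 3/16) → index 1
j=2: u_2=137/540 ∈ [11/48, 3/8) → index 4
j=3: u_3=197/540 ∈ [11/48, 3/8) → index 4
j=4: u_4=257/540 ∈ [3/8, 9/16) → index 5
j=5: u_5=317/540 ∈ [9/16, 17/24) → index 6
j=6: u_6=377/540 ∈ [9/16, 17/24) → index 6
j=7: u_7=437/540 ∈ [17/24, 5/6) → index 7
j=8: u_8=497/540 ∈ [5/6, 1) → index 8

0 1 4 4 5 6 6 7 8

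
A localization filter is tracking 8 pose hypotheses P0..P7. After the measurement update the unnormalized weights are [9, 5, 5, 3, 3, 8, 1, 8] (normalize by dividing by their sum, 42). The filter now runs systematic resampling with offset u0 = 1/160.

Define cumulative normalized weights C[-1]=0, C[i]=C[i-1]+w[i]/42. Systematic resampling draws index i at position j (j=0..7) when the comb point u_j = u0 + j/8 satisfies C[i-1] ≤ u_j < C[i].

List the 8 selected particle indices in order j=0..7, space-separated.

C = [3/14, 1/3, 19/42, 11/21, 25/42, 11/14, 17/21, 1]
j=0: u_0=1/160 ∈ [0, 3/14) → index 0
j=1: u_1=21/160 ∈ [0, 3/14) → index 0
j=2: u_2=41/160 ∈ [3/14, 1/3) → index 1
j=3: u_3=61/160 ∈ [1/3, 19/42) → index 2
j=4: u_4=81/160 ∈ [19/42, 11/21) → index 3
j=5: u_5=101/160 ∈ [25/42, 11/14) → index 5
j=6: u_6=121/160 ∈ [25/42, 11/14) → index 5
j=7: u_7=141/160 ∈ [17/21, 1) → index 7

0 0 1 2 3 5 5 7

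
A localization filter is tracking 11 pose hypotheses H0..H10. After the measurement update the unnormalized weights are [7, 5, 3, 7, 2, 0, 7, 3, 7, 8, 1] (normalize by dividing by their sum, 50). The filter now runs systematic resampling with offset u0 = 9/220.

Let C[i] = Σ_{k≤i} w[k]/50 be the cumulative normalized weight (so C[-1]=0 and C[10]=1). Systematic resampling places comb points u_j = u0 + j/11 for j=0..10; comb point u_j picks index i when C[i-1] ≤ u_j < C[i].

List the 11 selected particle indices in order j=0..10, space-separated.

C = [7/50, 6/25, 3/10, 11/25, 12/25, 12/25, 31/50, 17/25, 41/50, 49/50, 1]
j=0: u_0=9/220 ∈ [0, 7/50) → index 0
j=1: u_1=29/220 ∈ [0, 7/50) → index 0
j=2: u_2=49/220 ∈ [7/50, 6/25) → index 1
j=3: u_3=69/220 ∈ [3/10, 11/25) → index 3
j=4: u_4=89/220 ∈ [3/10, 11/25) → index 3
j=5: u_5=109/220 ∈ [12/25, 31/50) → index 6
j=6: u_6=129/220 ∈ [12/25, 31/50) → index 6
j=7: u_7=149/220 ∈ [31/50, 17/25) → index 7
j=8: u_8=169/220 ∈ [17/25, 41/50) → index 8
j=9: u_9=189/220 ∈ [41/50, 49/50) → index 9
j=10: u_10=19/20 ∈ [41/50, 49/50) → index 9

0 0 1 3 3 6 6 7 8 9 9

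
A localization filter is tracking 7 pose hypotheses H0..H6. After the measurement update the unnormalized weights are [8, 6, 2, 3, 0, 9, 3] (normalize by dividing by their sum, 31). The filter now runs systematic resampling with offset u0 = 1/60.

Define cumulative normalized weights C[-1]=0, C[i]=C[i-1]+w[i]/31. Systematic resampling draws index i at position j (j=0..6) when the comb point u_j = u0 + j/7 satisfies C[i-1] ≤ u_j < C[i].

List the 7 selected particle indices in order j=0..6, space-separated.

0 0 1 1 3 5 5

C = [8/31, 14/31, 16/31, 19/31, 19/31, 28/31, 1]
j=0: u_0=1/60 ∈ [0, 8/31) → index 0
j=1: u_1=67/420 ∈ [0, 8/31) → index 0
j=2: u_2=127/420 ∈ [8/31, 14/31) → index 1
j=3: u_3=187/420 ∈ [8/31, 14/31) → index 1
j=4: u_4=247/420 ∈ [16/31, 19/31) → index 3
j=5: u_5=307/420 ∈ [19/31, 28/31) → index 5
j=6: u_6=367/420 ∈ [19/31, 28/31) → index 5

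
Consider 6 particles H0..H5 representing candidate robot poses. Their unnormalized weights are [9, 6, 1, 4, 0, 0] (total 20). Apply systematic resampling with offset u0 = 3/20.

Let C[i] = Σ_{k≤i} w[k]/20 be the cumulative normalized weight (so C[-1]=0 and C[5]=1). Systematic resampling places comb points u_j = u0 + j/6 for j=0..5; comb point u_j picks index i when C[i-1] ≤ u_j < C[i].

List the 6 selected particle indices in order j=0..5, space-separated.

C = [9/20, 3/4, 4/5, 1, 1, 1]
j=0: u_0=3/20 ∈ [0, 9/20) → index 0
j=1: u_1=19/60 ∈ [0, 9/20) → index 0
j=2: u_2=29/60 ∈ [9/20, 3/4) → index 1
j=3: u_3=13/20 ∈ [9/20, 3/4) → index 1
j=4: u_4=49/60 ∈ [4/5, 1) → index 3
j=5: u_5=59/60 ∈ [4/5, 1) → index 3

0 0 1 1 3 3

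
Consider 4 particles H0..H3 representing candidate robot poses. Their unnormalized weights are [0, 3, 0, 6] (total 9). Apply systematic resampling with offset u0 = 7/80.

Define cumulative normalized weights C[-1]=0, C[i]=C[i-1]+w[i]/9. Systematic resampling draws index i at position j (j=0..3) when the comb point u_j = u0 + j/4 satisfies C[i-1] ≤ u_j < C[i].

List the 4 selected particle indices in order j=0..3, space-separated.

1 3 3 3

C = [0, 1/3, 1/3, 1]
j=0: u_0=7/80 ∈ [0, 1/3) → index 1
j=1: u_1=27/80 ∈ [1/3, 1) → index 3
j=2: u_2=47/80 ∈ [1/3, 1) → index 3
j=3: u_3=67/80 ∈ [1/3, 1) → index 3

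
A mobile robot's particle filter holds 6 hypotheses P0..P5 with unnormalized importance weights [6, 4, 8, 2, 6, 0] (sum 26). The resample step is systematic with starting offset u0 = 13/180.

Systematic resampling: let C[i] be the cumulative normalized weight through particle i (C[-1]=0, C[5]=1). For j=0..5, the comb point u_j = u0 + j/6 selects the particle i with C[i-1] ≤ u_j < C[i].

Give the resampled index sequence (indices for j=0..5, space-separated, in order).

C = [3/13, 5/13, 9/13, 10/13, 1, 1]
j=0: u_0=13/180 ∈ [0, 3/13) → index 0
j=1: u_1=43/180 ∈ [3/13, 5/13) → index 1
j=2: u_2=73/180 ∈ [5/13, 9/13) → index 2
j=3: u_3=103/180 ∈ [5/13, 9/13) → index 2
j=4: u_4=133/180 ∈ [9/13, 10/13) → index 3
j=5: u_5=163/180 ∈ [10/13, 1) → index 4

0 1 2 2 3 4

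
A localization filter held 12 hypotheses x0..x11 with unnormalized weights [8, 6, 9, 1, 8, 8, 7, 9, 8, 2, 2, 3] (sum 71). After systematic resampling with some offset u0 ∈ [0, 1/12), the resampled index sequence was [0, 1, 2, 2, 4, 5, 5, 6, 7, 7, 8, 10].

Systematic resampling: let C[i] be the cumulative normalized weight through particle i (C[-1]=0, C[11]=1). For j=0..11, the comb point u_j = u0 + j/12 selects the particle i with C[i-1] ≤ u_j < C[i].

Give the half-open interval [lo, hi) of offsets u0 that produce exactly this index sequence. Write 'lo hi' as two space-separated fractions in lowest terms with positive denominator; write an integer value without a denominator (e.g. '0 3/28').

29/852 11/284

C = [8/71, 14/71, 23/71, 24/71, 32/71, 40/71, 47/71, 56/71, 64/71, 66/71, 68/71, 1]
j=0 picked index 0: u0 ∈ [0, 8/71)
j=1 picked index 1: u0 ∈ [25/852, 97/852)
j=2 picked index 2: u0 ∈ [13/426, 67/426)
j=3 picked index 2: u0 ∈ [-15/284, 21/284)
j=4 picked index 4: u0 ∈ [1/213, 25/213)
j=5 picked index 5: u0 ∈ [29/852, 125/852)
j=6 picked index 5: u0 ∈ [-7/142, 9/142)
j=7 picked index 6: u0 ∈ [-17/852, 67/852)
j=8 picked index 7: u0 ∈ [-1/213, 26/213)
j=9 picked index 7: u0 ∈ [-25/284, 11/284)
j=10 picked index 8: u0 ∈ [-19/426, 29/426)
j=11 picked index 10: u0 ∈ [11/852, 35/852)
intersection: [29/852, 11/284)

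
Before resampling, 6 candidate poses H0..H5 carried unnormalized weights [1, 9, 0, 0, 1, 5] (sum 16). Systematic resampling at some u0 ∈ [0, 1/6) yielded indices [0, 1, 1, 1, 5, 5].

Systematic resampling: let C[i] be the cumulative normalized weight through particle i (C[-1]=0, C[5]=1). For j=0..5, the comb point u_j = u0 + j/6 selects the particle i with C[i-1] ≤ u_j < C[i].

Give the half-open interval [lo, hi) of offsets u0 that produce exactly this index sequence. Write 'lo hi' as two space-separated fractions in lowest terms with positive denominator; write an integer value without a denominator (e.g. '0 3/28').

C = [1/16, 5/8, 5/8, 5/8, 11/16, 1]
j=0 picked index 0: u0 ∈ [0, 1/16)
j=1 picked index 1: u0 ∈ [-5/48, 11/24)
j=2 picked index 1: u0 ∈ [-13/48, 7/24)
j=3 picked index 1: u0 ∈ [-7/16, 1/8)
j=4 picked index 5: u0 ∈ [1/48, 1/3)
j=5 picked index 5: u0 ∈ [-7/48, 1/6)
intersection: [1/48, 1/16)

1/48 1/16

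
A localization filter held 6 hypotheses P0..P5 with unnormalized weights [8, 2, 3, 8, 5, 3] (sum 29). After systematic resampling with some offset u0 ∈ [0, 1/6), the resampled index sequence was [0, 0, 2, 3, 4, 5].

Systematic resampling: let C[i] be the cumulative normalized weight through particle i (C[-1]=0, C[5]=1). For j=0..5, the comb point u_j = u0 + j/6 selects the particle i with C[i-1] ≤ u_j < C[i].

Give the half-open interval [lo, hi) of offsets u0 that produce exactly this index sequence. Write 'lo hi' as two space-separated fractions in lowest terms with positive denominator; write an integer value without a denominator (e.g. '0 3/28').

C = [8/29, 10/29, 13/29, 21/29, 26/29, 1]
j=0 picked index 0: u0 ∈ [0, 8/29)
j=1 picked index 0: u0 ∈ [-1/6, 19/174)
j=2 picked index 2: u0 ∈ [1/87, 10/87)
j=3 picked index 3: u0 ∈ [-3/58, 13/58)
j=4 picked index 4: u0 ∈ [5/87, 20/87)
j=5 picked index 5: u0 ∈ [11/174, 1/6)
intersection: [11/174, 19/174)

11/174 19/174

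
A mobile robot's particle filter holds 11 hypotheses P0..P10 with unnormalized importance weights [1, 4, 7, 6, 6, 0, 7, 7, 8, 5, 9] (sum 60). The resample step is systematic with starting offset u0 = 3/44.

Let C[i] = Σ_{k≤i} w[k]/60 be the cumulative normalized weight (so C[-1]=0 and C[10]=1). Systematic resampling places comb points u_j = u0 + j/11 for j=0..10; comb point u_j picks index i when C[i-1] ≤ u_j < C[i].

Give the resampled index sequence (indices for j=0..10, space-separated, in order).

C = [1/60, 1/12, 1/5, 3/10, 2/5, 2/5, 31/60, 19/30, 23/30, 17/20, 1]
j=0: u_0=3/44 ∈ [1/60, 1/12) → index 1
j=1: u_1=7/44 ∈ [1/12, 1/5) → index 2
j=2: u_2=1/4 ∈ [1/5, 3/10) → index 3
j=3: u_3=15/44 ∈ [3/10, 2/5) → index 4
j=4: u_4=19/44 ∈ [2/5, 31/60) → index 6
j=5: u_5=23/44 ∈ [31/60, 19/30) → index 7
j=6: u_6=27/44 ∈ [31/60, 19/30) → index 7
j=7: u_7=31/44 ∈ [19/30, 23/30) → index 8
j=8: u_8=35/44 ∈ [23/30, 17/20) → index 9
j=9: u_9=39/44 ∈ [17/20, 1) → index 10
j=10: u_10=43/44 ∈ [17/20, 1) → index 10

1 2 3 4 6 7 7 8 9 10 10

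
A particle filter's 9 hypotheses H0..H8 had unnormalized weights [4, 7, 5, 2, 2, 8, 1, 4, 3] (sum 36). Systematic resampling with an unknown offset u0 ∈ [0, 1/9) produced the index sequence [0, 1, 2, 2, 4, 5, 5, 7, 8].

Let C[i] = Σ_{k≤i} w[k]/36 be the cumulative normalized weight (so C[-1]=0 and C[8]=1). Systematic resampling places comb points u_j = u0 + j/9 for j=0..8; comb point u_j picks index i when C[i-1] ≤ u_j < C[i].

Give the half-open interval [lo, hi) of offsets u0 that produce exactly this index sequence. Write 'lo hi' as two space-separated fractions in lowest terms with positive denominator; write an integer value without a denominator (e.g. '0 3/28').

C = [1/9, 11/36, 4/9, 1/2, 5/9, 7/9, 29/36, 11/12, 1]
j=0 picked index 0: u0 ∈ [0, 1/9)
j=1 picked index 1: u0 ∈ [0, 7/36)
j=2 picked index 2: u0 ∈ [1/12, 2/9)
j=3 picked index 2: u0 ∈ [-1/36, 1/9)
j=4 picked index 4: u0 ∈ [1/18, 1/9)
j=5 picked index 5: u0 ∈ [0, 2/9)
j=6 picked index 5: u0 ∈ [-1/9, 1/9)
j=7 picked index 7: u0 ∈ [1/36, 5/36)
j=8 picked index 8: u0 ∈ [1/36, 1/9)
intersection: [1/12, 1/9)

1/12 1/9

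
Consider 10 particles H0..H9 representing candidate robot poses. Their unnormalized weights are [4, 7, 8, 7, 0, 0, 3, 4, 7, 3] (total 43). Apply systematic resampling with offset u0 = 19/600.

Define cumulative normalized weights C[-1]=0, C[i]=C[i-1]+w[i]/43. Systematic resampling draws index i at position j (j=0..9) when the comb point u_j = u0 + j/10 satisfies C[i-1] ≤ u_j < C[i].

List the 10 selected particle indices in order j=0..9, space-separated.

0 1 1 2 2 3 6 7 8 9

C = [4/43, 11/43, 19/43, 26/43, 26/43, 26/43, 29/43, 33/43, 40/43, 1]
j=0: u_0=19/600 ∈ [0, 4/43) → index 0
j=1: u_1=79/600 ∈ [4/43, 11/43) → index 1
j=2: u_2=139/600 ∈ [4/43, 11/43) → index 1
j=3: u_3=199/600 ∈ [11/43, 19/43) → index 2
j=4: u_4=259/600 ∈ [11/43, 19/43) → index 2
j=5: u_5=319/600 ∈ [19/43, 26/43) → index 3
j=6: u_6=379/600 ∈ [26/43, 29/43) → index 6
j=7: u_7=439/600 ∈ [29/43, 33/43) → index 7
j=8: u_8=499/600 ∈ [33/43, 40/43) → index 8
j=9: u_9=559/600 ∈ [40/43, 1) → index 9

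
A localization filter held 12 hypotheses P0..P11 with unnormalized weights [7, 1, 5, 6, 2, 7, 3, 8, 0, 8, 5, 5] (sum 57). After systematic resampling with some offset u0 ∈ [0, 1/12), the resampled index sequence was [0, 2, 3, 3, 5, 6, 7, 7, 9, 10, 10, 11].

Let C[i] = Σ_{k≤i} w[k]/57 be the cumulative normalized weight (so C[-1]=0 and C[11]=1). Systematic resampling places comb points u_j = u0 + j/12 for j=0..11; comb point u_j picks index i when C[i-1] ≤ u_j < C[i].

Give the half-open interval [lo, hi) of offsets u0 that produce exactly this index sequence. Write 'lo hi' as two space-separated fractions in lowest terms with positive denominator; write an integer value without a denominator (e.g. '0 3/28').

C = [7/57, 8/57, 13/57, 1/3, 7/19, 28/57, 31/57, 13/19, 13/19, 47/57, 52/57, 1]
j=0 picked index 0: u0 ∈ [0, 7/57)
j=1 picked index 2: u0 ∈ [13/228, 11/76)
j=2 picked index 3: u0 ∈ [7/114, 1/6)
j=3 picked index 3: u0 ∈ [-5/228, 1/12)
j=4 picked index 5: u0 ∈ [2/57, 3/19)
j=5 picked index 6: u0 ∈ [17/228, 29/228)
j=6 picked index 7: u0 ∈ [5/114, 7/38)
j=7 picked index 7: u0 ∈ [-3/76, 23/228)
j=8 picked index 9: u0 ∈ [1/57, 3/19)
j=9 picked index 10: u0 ∈ [17/228, 37/228)
j=10 picked index 10: u0 ∈ [-1/114, 3/38)
j=11 picked index 11: u0 ∈ [-1/228, 1/12)
intersection: [17/228, 3/38)

17/228 3/38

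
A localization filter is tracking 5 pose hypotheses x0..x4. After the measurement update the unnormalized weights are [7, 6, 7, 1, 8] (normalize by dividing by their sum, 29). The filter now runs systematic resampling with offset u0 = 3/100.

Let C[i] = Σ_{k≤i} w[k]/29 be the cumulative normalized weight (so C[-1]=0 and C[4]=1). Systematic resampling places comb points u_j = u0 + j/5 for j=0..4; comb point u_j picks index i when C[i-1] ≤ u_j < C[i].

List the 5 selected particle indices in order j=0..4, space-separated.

C = [7/29, 13/29, 20/29, 21/29, 1]
j=0: u_0=3/100 ∈ [0, 7/29) → index 0
j=1: u_1=23/100 ∈ [0, 7/29) → index 0
j=2: u_2=43/100 ∈ [7/29, 13/29) → index 1
j=3: u_3=63/100 ∈ [13/29, 20/29) → index 2
j=4: u_4=83/100 ∈ [21/29, 1) → index 4

0 0 1 2 4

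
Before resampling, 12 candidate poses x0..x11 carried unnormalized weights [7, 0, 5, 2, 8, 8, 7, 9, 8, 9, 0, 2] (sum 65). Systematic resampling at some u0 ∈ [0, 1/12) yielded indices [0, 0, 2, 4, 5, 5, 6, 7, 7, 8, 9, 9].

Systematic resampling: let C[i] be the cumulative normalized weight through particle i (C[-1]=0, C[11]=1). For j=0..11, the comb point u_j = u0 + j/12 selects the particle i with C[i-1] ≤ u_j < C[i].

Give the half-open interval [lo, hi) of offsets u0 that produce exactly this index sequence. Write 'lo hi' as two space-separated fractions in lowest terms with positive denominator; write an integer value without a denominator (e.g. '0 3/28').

C = [7/65, 7/65, 12/65, 14/65, 22/65, 6/13, 37/65, 46/65, 54/65, 63/65, 63/65, 1]
j=0 picked index 0: u0 ∈ [0, 7/65)
j=1 picked index 0: u0 ∈ [-1/12, 19/780)
j=2 picked index 2: u0 ∈ [-23/390, 7/390)
j=3 picked index 4: u0 ∈ [-9/260, 23/260)
j=4 picked index 5: u0 ∈ [1/195, 5/39)
j=5 picked index 5: u0 ∈ [-61/780, 7/156)
j=6 picked index 6: u0 ∈ [-1/26, 9/130)
j=7 picked index 7: u0 ∈ [-11/780, 97/780)
j=8 picked index 7: u0 ∈ [-19/195, 8/195)
j=9 picked index 8: u0 ∈ [-11/260, 21/260)
j=10 picked index 9: u0 ∈ [-1/390, 53/390)
j=11 picked index 9: u0 ∈ [-67/780, 41/780)
intersection: [1/195, 7/390)

1/195 7/390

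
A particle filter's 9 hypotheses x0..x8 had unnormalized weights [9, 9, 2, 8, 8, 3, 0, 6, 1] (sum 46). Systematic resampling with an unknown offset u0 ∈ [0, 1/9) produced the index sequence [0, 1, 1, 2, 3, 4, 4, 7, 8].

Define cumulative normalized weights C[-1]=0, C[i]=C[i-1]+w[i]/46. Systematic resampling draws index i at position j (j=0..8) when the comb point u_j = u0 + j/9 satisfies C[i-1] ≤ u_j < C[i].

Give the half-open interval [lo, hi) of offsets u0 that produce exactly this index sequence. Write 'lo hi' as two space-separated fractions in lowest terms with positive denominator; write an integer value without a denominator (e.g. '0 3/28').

37/414 7/69

C = [9/46, 9/23, 10/23, 14/23, 18/23, 39/46, 39/46, 45/46, 1]
j=0 picked index 0: u0 ∈ [0, 9/46)
j=1 picked index 1: u0 ∈ [35/414, 58/207)
j=2 picked index 1: u0 ∈ [-11/414, 35/207)
j=3 picked index 2: u0 ∈ [4/69, 7/69)
j=4 picked index 3: u0 ∈ [-2/207, 34/207)
j=5 picked index 4: u0 ∈ [11/207, 47/207)
j=6 picked index 4: u0 ∈ [-4/69, 8/69)
j=7 picked index 7: u0 ∈ [29/414, 83/414)
j=8 picked index 8: u0 ∈ [37/414, 1/9)
intersection: [37/414, 7/69)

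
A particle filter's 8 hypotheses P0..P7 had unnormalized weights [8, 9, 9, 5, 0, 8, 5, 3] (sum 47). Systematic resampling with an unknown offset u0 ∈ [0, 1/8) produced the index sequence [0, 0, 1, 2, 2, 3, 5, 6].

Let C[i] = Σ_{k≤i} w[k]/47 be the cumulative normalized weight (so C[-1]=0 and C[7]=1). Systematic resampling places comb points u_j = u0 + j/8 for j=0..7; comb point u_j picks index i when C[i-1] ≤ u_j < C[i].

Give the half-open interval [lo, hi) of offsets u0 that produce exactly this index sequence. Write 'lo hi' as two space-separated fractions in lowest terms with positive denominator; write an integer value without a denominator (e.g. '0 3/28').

0 13/376

C = [8/47, 17/47, 26/47, 31/47, 31/47, 39/47, 44/47, 1]
j=0 picked index 0: u0 ∈ [0, 8/47)
j=1 picked index 0: u0 ∈ [-1/8, 17/376)
j=2 picked index 1: u0 ∈ [-15/188, 21/188)
j=3 picked index 2: u0 ∈ [-5/376, 67/376)
j=4 picked index 2: u0 ∈ [-13/94, 5/94)
j=5 picked index 3: u0 ∈ [-27/376, 13/376)
j=6 picked index 5: u0 ∈ [-17/188, 15/188)
j=7 picked index 6: u0 ∈ [-17/376, 23/376)
intersection: [0, 13/376)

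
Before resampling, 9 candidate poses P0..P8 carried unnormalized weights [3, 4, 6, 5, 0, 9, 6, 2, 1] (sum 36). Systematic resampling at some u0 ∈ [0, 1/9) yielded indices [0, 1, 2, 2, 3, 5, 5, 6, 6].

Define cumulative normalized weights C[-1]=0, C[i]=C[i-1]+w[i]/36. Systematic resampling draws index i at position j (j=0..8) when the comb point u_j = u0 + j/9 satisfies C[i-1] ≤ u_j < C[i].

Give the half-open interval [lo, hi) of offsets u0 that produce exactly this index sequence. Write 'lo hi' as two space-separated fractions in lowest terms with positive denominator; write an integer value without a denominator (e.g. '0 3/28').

C = [1/12, 7/36, 13/36, 1/2, 1/2, 3/4, 11/12, 35/36, 1]
j=0 picked index 0: u0 ∈ [0, 1/12)
j=1 picked index 1: u0 ∈ [-1/36, 1/12)
j=2 picked index 2: u0 ∈ [-1/36, 5/36)
j=3 picked index 2: u0 ∈ [-5/36, 1/36)
j=4 picked index 3: u0 ∈ [-1/12, 1/18)
j=5 picked index 5: u0 ∈ [-1/18, 7/36)
j=6 picked index 5: u0 ∈ [-1/6, 1/12)
j=7 picked index 6: u0 ∈ [-1/36, 5/36)
j=8 picked index 6: u0 ∈ [-5/36, 1/36)
intersection: [0, 1/36)

0 1/36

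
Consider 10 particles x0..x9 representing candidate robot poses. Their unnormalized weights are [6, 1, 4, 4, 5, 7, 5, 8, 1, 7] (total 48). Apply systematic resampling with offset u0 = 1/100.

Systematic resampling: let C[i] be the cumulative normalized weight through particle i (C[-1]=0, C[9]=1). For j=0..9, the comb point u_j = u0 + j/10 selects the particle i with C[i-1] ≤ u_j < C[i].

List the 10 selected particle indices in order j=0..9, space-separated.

C = [1/8, 7/48, 11/48, 5/16, 5/12, 9/16, 2/3, 5/6, 41/48, 1]
j=0: u_0=1/100 ∈ [0, 1/8) → index 0
j=1: u_1=11/100 ∈ [0, 1/8) → index 0
j=2: u_2=21/100 ∈ [7/48, 11/48) → index 2
j=3: u_3=31/100 ∈ [11/48, 5/16) → index 3
j=4: u_4=41/100 ∈ [5/16, 5/12) → index 4
j=5: u_5=51/100 ∈ [5/12, 9/16) → index 5
j=6: u_6=61/100 ∈ [9/16, 2/3) → index 6
j=7: u_7=71/100 ∈ [2/3, 5/6) → index 7
j=8: u_8=81/100 ∈ [2/3, 5/6) → index 7
j=9: u_9=91/100 ∈ [41/48, 1) → index 9

0 0 2 3 4 5 6 7 7 9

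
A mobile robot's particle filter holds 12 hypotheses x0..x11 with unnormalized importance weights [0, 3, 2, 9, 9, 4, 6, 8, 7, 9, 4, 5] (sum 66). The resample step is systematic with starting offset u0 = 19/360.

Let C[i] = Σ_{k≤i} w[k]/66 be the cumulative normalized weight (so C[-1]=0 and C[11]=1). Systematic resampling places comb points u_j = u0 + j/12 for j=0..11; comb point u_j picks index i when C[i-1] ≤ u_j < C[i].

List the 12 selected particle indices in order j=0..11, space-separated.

2 3 4 4 5 6 7 8 8 9 10 11

C = [0, 1/22, 5/66, 7/33, 23/66, 9/22, 1/2, 41/66, 8/11, 19/22, 61/66, 1]
j=0: u_0=19/360 ∈ [1/22, 5/66) → index 2
j=1: u_1=49/360 ∈ [5/66, 7/33) → index 3
j=2: u_2=79/360 ∈ [7/33, 23/66) → index 4
j=3: u_3=109/360 ∈ [7/33, 23/66) → index 4
j=4: u_4=139/360 ∈ [23/66, 9/22) → index 5
j=5: u_5=169/360 ∈ [9/22, 1/2) → index 6
j=6: u_6=199/360 ∈ [1/2, 41/66) → index 7
j=7: u_7=229/360 ∈ [41/66, 8/11) → index 8
j=8: u_8=259/360 ∈ [41/66, 8/11) → index 8
j=9: u_9=289/360 ∈ [8/11, 19/22) → index 9
j=10: u_10=319/360 ∈ [19/22, 61/66) → index 10
j=11: u_11=349/360 ∈ [61/66, 1) → index 11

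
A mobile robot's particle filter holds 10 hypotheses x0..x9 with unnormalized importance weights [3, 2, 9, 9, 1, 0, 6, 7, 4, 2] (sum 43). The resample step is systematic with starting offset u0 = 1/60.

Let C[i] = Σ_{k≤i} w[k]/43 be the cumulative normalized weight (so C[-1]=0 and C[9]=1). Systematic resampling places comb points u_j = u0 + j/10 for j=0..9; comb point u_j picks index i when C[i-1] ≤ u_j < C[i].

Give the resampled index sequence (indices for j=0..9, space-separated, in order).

C = [3/43, 5/43, 14/43, 23/43, 24/43, 24/43, 30/43, 37/43, 41/43, 1]
j=0: u_0=1/60 ∈ [0, 3/43) → index 0
j=1: u_1=7/60 ∈ [5/43, 14/43) → index 2
j=2: u_2=13/60 ∈ [5/43, 14/43) → index 2
j=3: u_3=19/60 ∈ [5/43, 14/43) → index 2
j=4: u_4=5/12 ∈ [14/43, 23/43) → index 3
j=5: u_5=31/60 ∈ [14/43, 23/43) → index 3
j=6: u_6=37/60 ∈ [24/43, 30/43) → index 6
j=7: u_7=43/60 ∈ [30/43, 37/43) → index 7
j=8: u_8=49/60 ∈ [30/43, 37/43) → index 7
j=9: u_9=11/12 ∈ [37/43, 41/43) → index 8

0 2 2 2 3 3 6 7 7 8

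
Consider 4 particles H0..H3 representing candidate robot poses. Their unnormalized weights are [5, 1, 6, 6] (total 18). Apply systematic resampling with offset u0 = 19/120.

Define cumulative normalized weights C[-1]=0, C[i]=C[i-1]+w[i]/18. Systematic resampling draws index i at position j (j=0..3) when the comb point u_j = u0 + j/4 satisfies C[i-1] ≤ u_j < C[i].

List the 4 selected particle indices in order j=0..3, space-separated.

C = [5/18, 1/3, 2/3, 1]
j=0: u_0=19/120 ∈ [0, 5/18) → index 0
j=1: u_1=49/120 ∈ [1/3, 2/3) → index 2
j=2: u_2=79/120 ∈ [1/3, 2/3) → index 2
j=3: u_3=109/120 ∈ [2/3, 1) → index 3

0 2 2 3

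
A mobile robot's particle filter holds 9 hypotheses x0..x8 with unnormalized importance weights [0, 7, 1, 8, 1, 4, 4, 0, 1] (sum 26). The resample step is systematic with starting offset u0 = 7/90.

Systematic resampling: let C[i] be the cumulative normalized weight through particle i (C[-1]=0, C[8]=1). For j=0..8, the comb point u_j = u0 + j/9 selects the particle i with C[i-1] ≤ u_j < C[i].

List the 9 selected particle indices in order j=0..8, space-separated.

1 1 2 3 3 4 5 6 8

C = [0, 7/26, 4/13, 8/13, 17/26, 21/26, 25/26, 25/26, 1]
j=0: u_0=7/90 ∈ [0, 7/26) → index 1
j=1: u_1=17/90 ∈ [0, 7/26) → index 1
j=2: u_2=3/10 ∈ [7/26, 4/13) → index 2
j=3: u_3=37/90 ∈ [4/13, 8/13) → index 3
j=4: u_4=47/90 ∈ [4/13, 8/13) → index 3
j=5: u_5=19/30 ∈ [8/13, 17/26) → index 4
j=6: u_6=67/90 ∈ [17/26, 21/26) → index 5
j=7: u_7=77/90 ∈ [21/26, 25/26) → index 6
j=8: u_8=29/30 ∈ [25/26, 1) → index 8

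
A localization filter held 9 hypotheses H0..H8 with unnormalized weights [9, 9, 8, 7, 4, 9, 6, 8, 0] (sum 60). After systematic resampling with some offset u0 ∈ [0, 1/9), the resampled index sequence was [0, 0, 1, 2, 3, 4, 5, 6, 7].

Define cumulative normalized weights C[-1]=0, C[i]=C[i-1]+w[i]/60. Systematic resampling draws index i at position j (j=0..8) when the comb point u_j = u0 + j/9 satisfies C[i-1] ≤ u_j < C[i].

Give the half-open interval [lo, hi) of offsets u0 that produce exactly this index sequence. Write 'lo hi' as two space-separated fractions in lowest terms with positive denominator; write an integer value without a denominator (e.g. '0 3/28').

0 7/180

C = [3/20, 3/10, 13/30, 11/20, 37/60, 23/30, 13/15, 1, 1]
j=0 picked index 0: u0 ∈ [0, 3/20)
j=1 picked index 0: u0 ∈ [-1/9, 7/180)
j=2 picked index 1: u0 ∈ [-13/180, 7/90)
j=3 picked index 2: u0 ∈ [-1/30, 1/10)
j=4 picked index 3: u0 ∈ [-1/90, 19/180)
j=5 picked index 4: u0 ∈ [-1/180, 11/180)
j=6 picked index 5: u0 ∈ [-1/20, 1/10)
j=7 picked index 6: u0 ∈ [-1/90, 4/45)
j=8 picked index 7: u0 ∈ [-1/45, 1/9)
intersection: [0, 7/180)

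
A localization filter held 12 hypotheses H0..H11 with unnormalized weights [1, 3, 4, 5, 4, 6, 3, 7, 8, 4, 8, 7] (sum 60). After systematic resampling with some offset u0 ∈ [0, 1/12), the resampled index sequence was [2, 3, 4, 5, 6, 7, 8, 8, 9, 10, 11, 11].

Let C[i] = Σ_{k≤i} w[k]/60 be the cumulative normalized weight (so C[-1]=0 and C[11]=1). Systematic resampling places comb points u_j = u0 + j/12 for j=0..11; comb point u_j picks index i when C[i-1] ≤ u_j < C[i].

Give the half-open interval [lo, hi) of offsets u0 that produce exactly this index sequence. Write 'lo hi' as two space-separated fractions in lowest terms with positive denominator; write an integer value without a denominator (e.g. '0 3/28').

1/15 1/12

C = [1/60, 1/15, 2/15, 13/60, 17/60, 23/60, 13/30, 11/20, 41/60, 3/4, 53/60, 1]
j=0 picked index 2: u0 ∈ [1/15, 2/15)
j=1 picked index 3: u0 ∈ [1/20, 2/15)
j=2 picked index 4: u0 ∈ [1/20, 7/60)
j=3 picked index 5: u0 ∈ [1/30, 2/15)
j=4 picked index 6: u0 ∈ [1/20, 1/10)
j=5 picked index 7: u0 ∈ [1/60, 2/15)
j=6 picked index 8: u0 ∈ [1/20, 11/60)
j=7 picked index 8: u0 ∈ [-1/30, 1/10)
j=8 picked index 9: u0 ∈ [1/60, 1/12)
j=9 picked index 10: u0 ∈ [0, 2/15)
j=10 picked index 11: u0 ∈ [1/20, 1/6)
j=11 picked index 11: u0 ∈ [-1/30, 1/12)
intersection: [1/15, 1/12)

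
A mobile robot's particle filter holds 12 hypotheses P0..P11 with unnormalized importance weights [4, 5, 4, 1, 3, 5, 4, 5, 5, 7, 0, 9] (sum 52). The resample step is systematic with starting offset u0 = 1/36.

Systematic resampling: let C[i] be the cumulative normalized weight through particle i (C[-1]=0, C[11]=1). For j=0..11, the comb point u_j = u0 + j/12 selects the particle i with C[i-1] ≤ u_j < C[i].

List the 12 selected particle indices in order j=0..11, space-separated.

0 1 2 4 5 6 7 8 9 9 11 11

C = [1/13, 9/52, 1/4, 7/26, 17/52, 11/26, 1/2, 31/52, 9/13, 43/52, 43/52, 1]
j=0: u_0=1/36 ∈ [0, 1/13) → index 0
j=1: u_1=1/9 ∈ [1/13, 9/52) → index 1
j=2: u_2=7/36 ∈ [9/52, 1/4) → index 2
j=3: u_3=5/18 ∈ [7/26, 17/52) → index 4
j=4: u_4=13/36 ∈ [17/52, 11/26) → index 5
j=5: u_5=4/9 ∈ [11/26, 1/2) → index 6
j=6: u_6=19/36 ∈ [1/2, 31/52) → index 7
j=7: u_7=11/18 ∈ [31/52, 9/13) → index 8
j=8: u_8=25/36 ∈ [9/13, 43/52) → index 9
j=9: u_9=7/9 ∈ [9/13, 43/52) → index 9
j=10: u_10=31/36 ∈ [43/52, 1) → index 11
j=11: u_11=17/18 ∈ [43/52, 1) → index 11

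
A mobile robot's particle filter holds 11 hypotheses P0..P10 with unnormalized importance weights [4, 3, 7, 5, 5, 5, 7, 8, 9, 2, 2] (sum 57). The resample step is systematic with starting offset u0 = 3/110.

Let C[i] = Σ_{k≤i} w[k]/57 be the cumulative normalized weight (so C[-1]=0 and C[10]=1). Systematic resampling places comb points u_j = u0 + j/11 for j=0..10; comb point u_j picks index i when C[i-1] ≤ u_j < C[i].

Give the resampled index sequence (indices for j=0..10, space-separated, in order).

0 1 2 3 4 5 6 7 7 8 9

C = [4/57, 7/57, 14/57, 1/3, 8/19, 29/57, 12/19, 44/57, 53/57, 55/57, 1]
j=0: u_0=3/110 ∈ [0, 4/57) → index 0
j=1: u_1=13/110 ∈ [4/57, 7/57) → index 1
j=2: u_2=23/110 ∈ [7/57, 14/57) → index 2
j=3: u_3=3/10 ∈ [14/57, 1/3) → index 3
j=4: u_4=43/110 ∈ [1/3, 8/19) → index 4
j=5: u_5=53/110 ∈ [8/19, 29/57) → index 5
j=6: u_6=63/110 ∈ [29/57, 12/19) → index 6
j=7: u_7=73/110 ∈ [12/19, 44/57) → index 7
j=8: u_8=83/110 ∈ [12/19, 44/57) → index 7
j=9: u_9=93/110 ∈ [44/57, 53/57) → index 8
j=10: u_10=103/110 ∈ [53/57, 55/57) → index 9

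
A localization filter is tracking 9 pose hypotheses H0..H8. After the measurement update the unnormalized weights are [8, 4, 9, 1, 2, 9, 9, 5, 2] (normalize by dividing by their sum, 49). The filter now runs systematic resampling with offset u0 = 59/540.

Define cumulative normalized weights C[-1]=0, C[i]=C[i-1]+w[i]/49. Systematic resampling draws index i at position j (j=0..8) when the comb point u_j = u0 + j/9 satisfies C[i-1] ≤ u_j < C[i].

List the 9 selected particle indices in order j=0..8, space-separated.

C = [8/49, 12/49, 3/7, 22/49, 24/49, 33/49, 6/7, 47/49, 1]
j=0: u_0=59/540 ∈ [0, 8/49) → index 0
j=1: u_1=119/540 ∈ [8/49, 12/49) → index 1
j=2: u_2=179/540 ∈ [12/49, 3/7) → index 2
j=3: u_3=239/540 ∈ [3/7, 22/49) → index 3
j=4: u_4=299/540 ∈ [24/49, 33/49) → index 5
j=5: u_5=359/540 ∈ [24/49, 33/49) → index 5
j=6: u_6=419/540 ∈ [33/49, 6/7) → index 6
j=7: u_7=479/540 ∈ [6/7, 47/49) → index 7
j=8: u_8=539/540 ∈ [47/49, 1) → index 8

0 1 2 3 5 5 6 7 8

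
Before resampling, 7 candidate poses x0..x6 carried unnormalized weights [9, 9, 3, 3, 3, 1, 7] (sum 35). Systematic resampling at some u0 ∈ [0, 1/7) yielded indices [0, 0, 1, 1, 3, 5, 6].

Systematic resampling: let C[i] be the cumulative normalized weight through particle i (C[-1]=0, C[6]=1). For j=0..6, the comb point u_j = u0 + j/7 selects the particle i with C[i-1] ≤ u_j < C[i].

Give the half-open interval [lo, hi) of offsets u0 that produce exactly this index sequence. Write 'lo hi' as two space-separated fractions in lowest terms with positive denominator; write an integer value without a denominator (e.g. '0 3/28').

C = [9/35, 18/35, 3/5, 24/35, 27/35, 4/5, 1]
j=0 picked index 0: u0 ∈ [0, 9/35)
j=1 picked index 0: u0 ∈ [-1/7, 4/35)
j=2 picked index 1: u0 ∈ [-1/35, 8/35)
j=3 picked index 1: u0 ∈ [-6/35, 3/35)
j=4 picked index 3: u0 ∈ [1/35, 4/35)
j=5 picked index 5: u0 ∈ [2/35, 3/35)
j=6 picked index 6: u0 ∈ [-2/35, 1/7)
intersection: [2/35, 3/35)

2/35 3/35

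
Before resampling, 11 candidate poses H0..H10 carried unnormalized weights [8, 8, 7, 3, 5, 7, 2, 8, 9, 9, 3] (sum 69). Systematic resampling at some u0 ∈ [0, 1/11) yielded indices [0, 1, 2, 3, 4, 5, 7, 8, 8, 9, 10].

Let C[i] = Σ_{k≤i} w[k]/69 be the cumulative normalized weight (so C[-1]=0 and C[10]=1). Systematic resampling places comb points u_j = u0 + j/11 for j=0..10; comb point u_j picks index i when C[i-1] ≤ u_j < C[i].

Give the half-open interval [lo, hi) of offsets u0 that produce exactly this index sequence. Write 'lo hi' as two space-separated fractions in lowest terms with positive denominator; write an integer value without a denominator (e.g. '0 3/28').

2/33 65/759

C = [8/69, 16/69, 1/3, 26/69, 31/69, 38/69, 40/69, 16/23, 19/23, 22/23, 1]
j=0 picked index 0: u0 ∈ [0, 8/69)
j=1 picked index 1: u0 ∈ [19/759, 107/759)
j=2 picked index 2: u0 ∈ [38/759, 5/33)
j=3 picked index 3: u0 ∈ [2/33, 79/759)
j=4 picked index 4: u0 ∈ [10/759, 65/759)
j=5 picked index 5: u0 ∈ [-4/759, 73/759)
j=6 picked index 7: u0 ∈ [26/759, 38/253)
j=7 picked index 8: u0 ∈ [15/253, 48/253)
j=8 picked index 8: u0 ∈ [-8/253, 25/253)
j=9 picked index 9: u0 ∈ [2/253, 35/253)
j=10 picked index 10: u0 ∈ [12/253, 1/11)
intersection: [2/33, 65/759)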